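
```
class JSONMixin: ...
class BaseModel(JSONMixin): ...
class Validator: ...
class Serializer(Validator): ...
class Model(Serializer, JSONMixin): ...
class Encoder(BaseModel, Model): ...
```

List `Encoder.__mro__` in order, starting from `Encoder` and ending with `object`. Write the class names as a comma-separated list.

L[Encoder] = Encoder + merge(L[BaseModel], L[Model], [BaseModel Model])
  take BaseModel:  [BaseModel JSONMixin object] + [Model Serializer Validator JSONMixin object] + [BaseModel Model]
  take Model:  [JSONMixin object] + [Model Serializer Validator JSONMixin object] + [Model]
  take Serializer:  [JSONMixin object] + [Serializer Validator JSONMixin object]
  take Validator:  [JSONMixin object] + [Validator JSONMixin object]
  take JSONMixin:  [JSONMixin object] + [JSONMixin object]
  take object:  [object] + [object]

Encoder, BaseModel, Model, Serializer, Validator, JSONMixin, object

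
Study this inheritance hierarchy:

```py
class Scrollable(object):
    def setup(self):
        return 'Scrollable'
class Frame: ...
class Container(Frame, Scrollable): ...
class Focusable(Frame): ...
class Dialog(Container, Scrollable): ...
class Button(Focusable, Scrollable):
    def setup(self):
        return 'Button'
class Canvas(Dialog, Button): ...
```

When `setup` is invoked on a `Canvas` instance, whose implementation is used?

Button

L[Canvas] = Canvas + merge(L[Dialog], L[Button], [Dialog Button])
  take Dialog:  [Dialog Container Frame Scrollable object] + [Button Focusable Frame Scrollable object] + [Dialog Button]
  take Container:  [Container Frame Scrollable object] + [Button Focusable Frame Scrollable object] + [Button]
  take Button:  [Frame Scrollable object] + [Button Focusable Frame Scrollable object] + [Button]
  take Focusable:  [Frame Scrollable object] + [Focusable Frame Scrollable object]
  take Frame:  [Frame Scrollable object] + [Frame Scrollable object]
  take Scrollable:  [Scrollable object] + [Scrollable object]
  take object:  [object] + [object]
MRO: Canvas Dialog Container Button Focusable Frame Scrollable object
setup is defined in: Button, Scrollable. First along the MRO is Button.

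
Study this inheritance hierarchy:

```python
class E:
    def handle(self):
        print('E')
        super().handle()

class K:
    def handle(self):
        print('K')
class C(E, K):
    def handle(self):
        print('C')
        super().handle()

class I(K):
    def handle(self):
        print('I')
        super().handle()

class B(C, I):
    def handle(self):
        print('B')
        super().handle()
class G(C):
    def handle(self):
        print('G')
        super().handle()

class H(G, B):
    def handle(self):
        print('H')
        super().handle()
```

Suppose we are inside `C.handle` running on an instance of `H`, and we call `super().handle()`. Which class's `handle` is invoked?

L[H] = H + merge(L[G], L[B], [G B])
  take G:  [G C E K object] + [B C E I K object] + [G B]
  take B:  [C E K object] + [B C E I K object] + [B]
  take C:  [C E K object] + [C E I K object]
  take E:  [E K object] + [E I K object]
  take I:  [K object] + [I K object]
  take K:  [K object] + [K object]
  take object:  [object] + [object]
MRO: H G B C E I K object
super() in C.handle on a H instance goes to the class after C in H's MRO: E.

E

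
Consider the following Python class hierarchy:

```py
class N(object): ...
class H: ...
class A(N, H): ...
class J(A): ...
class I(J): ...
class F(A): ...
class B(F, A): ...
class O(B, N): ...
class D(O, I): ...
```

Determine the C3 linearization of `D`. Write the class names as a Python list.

[D, O, B, F, I, J, A, N, H, object]

L[D] = D + merge(L[O], L[I], [O I])
  take O:  [O B F A N H object] + [I J A N H object] + [O I]
  take B:  [B F A N H object] + [I J A N H object] + [I]
  take F:  [F A N H object] + [I J A N H object] + [I]
  take I:  [A N H object] + [I J A N H object] + [I]
  take J:  [A N H object] + [J A N H object]
  take A:  [A N H object] + [A N H object]
  take N:  [N H object] + [N H object]
  take H:  [H object] + [H object]
  take object:  [object] + [object]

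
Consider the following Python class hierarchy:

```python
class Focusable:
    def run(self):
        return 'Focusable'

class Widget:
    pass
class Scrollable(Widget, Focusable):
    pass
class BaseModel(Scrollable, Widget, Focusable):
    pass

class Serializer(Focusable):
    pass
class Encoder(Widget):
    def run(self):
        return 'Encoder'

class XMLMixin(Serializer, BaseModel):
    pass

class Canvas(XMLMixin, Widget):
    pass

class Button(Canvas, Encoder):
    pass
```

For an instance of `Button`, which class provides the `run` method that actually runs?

Encoder

L[Button] = Button + merge(L[Canvas], L[Encoder], [Canvas Encoder])
  take Canvas:  [Canvas XMLMixin Serializer BaseModel Scrollable Widget Focusable object] + [Encoder Widget object] + [Canvas Encoder]
  take XMLMixin:  [XMLMixin Serializer BaseModel Scrollable Widget Focusable object] + [Encoder Widget object] + [Encoder]
  take Serializer:  [Serializer BaseModel Scrollable Widget Focusable object] + [Encoder Widget object] + [Encoder]
  take BaseModel:  [BaseModel Scrollable Widget Focusable object] + [Encoder Widget object] + [Encoder]
  take Scrollable:  [Scrollable Widget Focusable object] + [Encoder Widget object] + [Encoder]
  take Encoder:  [Widget Focusable object] + [Encoder Widget object] + [Encoder]
  take Widget:  [Widget Focusable object] + [Widget object]
  take Focusable:  [Focusable object] + [object]
  take object:  [object] + [object]
MRO: Button Canvas XMLMixin Serializer BaseModel Scrollable Encoder Widget Focusable object
run is defined in: Encoder, Focusable. First along the MRO is Encoder.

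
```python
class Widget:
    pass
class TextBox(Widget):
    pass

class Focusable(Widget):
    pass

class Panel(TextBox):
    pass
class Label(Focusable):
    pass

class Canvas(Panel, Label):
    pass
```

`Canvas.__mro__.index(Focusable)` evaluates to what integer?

L[Canvas] = Canvas + merge(L[Panel], L[Label], [Panel Label])
  take Panel:  [Panel TextBox Widget object] + [Label Focusable Widget object] + [Panel Label]
  take TextBox:  [TextBox Widget object] + [Label Focusable Widget object] + [Label]
  take Label:  [Widget object] + [Label Focusable Widget object] + [Label]
  take Focusable:  [Widget object] + [Focusable Widget object]
  take Widget:  [Widget object] + [Widget object]
  take object:  [object] + [object]
MRO: Canvas Panel TextBox Label Focusable Widget object
Focusable sits at index 4.

4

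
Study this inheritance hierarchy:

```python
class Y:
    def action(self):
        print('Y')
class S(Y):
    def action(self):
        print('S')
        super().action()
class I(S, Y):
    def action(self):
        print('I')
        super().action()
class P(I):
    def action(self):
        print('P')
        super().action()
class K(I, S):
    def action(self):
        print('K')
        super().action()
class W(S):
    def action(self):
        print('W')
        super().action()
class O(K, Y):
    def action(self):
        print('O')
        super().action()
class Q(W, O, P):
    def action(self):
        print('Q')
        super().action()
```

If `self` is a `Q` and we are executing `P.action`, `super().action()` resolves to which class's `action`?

L[Q] = Q + merge(L[W], L[O], L[P], [W O P])
  take W:  [W S Y object] + [O K I S Y object] + [P I S Y object] + [W O P]
  take O:  [S Y object] + [O K I S Y object] + [P I S Y object] + [O P]
  take K:  [S Y object] + [K I S Y object] + [P I S Y object] + [P]
  take P:  [S Y object] + [I S Y object] + [P I S Y object] + [P]
  take I:  [S Y object] + [I S Y object] + [I S Y object]
  take S:  [S Y object] + [S Y object] + [S Y object]
  take Y:  [Y object] + [Y object] + [Y object]
  take object:  [object] + [object] + [object]
MRO: Q W O K P I S Y object
super() in P.action on a Q instance goes to the class after P in Q's MRO: I.

I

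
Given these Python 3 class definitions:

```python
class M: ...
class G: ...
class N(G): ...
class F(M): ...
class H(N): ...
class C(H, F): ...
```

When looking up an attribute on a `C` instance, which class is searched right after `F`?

M

L[C] = C + merge(L[H], L[F], [H F])
  take H:  [H N G object] + [F M object] + [H F]
  take N:  [N G object] + [F M object] + [F]
  take G:  [G object] + [F M object] + [F]
  take F:  [object] + [F M object] + [F]
  take M:  [object] + [M object]
  take object:  [object] + [object]
MRO: C H N G F M object
F is at position 4; next is M.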